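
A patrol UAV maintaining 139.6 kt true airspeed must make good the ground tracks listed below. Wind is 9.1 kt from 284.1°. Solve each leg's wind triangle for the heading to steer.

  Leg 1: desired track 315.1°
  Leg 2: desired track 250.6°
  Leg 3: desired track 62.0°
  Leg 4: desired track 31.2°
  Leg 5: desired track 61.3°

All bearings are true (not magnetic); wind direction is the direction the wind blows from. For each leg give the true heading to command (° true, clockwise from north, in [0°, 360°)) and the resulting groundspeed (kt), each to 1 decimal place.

Leg 1: heading=313.2°, groundspeed=131.7 kt
Leg 2: heading=252.7°, groundspeed=131.9 kt
Leg 3: heading=59.5°, groundspeed=146.2 kt
Leg 4: heading=27.6°, groundspeed=142.0 kt
Leg 5: heading=58.8°, groundspeed=146.1 kt

Leg 1: desired track 315.1°; wind correction -1.9° → command heading 313.2°, groundspeed 131.7 kt
Leg 2: desired track 250.6°; wind correction +2.1° → command heading 252.7°, groundspeed 131.9 kt
Leg 3: desired track 62.0°; wind correction -2.5° → command heading 59.5°, groundspeed 146.2 kt
Leg 4: desired track 31.2°; wind correction -3.6° → command heading 27.6°, groundspeed 142.0 kt
Leg 5: desired track 61.3°; wind correction -2.5° → command heading 58.8°, groundspeed 146.1 kt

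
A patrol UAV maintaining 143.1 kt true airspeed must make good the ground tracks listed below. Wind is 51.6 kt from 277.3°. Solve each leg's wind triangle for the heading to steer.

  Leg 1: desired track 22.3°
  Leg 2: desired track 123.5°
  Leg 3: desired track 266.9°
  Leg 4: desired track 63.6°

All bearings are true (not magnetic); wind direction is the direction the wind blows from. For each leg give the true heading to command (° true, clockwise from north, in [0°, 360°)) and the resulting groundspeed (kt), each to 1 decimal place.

Leg 1: desired track 22.3°; wind correction -20.4° → command heading 1.9°, groundspeed 147.5 kt
Leg 2: desired track 123.5°; wind correction +9.2° → command heading 132.7°, groundspeed 187.6 kt
Leg 3: desired track 266.9°; wind correction +3.7° → command heading 270.6°, groundspeed 92.0 kt
Leg 4: desired track 63.6°; wind correction -11.5° → command heading 52.1°, groundspeed 183.1 kt

Leg 1: heading=1.9°, groundspeed=147.5 kt
Leg 2: heading=132.7°, groundspeed=187.6 kt
Leg 3: heading=270.6°, groundspeed=92.0 kt
Leg 4: heading=52.1°, groundspeed=183.1 kt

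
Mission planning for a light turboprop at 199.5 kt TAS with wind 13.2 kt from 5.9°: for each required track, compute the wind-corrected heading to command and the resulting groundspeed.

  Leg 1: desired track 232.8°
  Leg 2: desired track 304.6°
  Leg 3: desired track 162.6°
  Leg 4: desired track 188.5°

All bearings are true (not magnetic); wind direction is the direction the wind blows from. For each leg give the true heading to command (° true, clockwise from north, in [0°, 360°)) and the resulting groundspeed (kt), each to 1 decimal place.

Leg 1: heading=235.6°, groundspeed=208.3 kt
Leg 2: heading=307.9°, groundspeed=192.8 kt
Leg 3: heading=161.1°, groundspeed=211.6 kt
Leg 4: heading=188.7°, groundspeed=212.7 kt

Leg 1: desired track 232.8°; wind correction +2.8° → command heading 235.6°, groundspeed 208.3 kt
Leg 2: desired track 304.6°; wind correction +3.3° → command heading 307.9°, groundspeed 192.8 kt
Leg 3: desired track 162.6°; wind correction -1.5° → command heading 161.1°, groundspeed 211.6 kt
Leg 4: desired track 188.5°; wind correction +0.2° → command heading 188.7°, groundspeed 212.7 kt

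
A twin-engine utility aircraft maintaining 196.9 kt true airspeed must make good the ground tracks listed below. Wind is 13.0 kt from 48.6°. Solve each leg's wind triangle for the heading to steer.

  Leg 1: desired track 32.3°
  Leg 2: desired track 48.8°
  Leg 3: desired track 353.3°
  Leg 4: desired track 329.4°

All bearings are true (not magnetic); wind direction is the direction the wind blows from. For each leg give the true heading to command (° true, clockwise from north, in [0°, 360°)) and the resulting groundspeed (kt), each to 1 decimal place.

Leg 1: heading=33.4°, groundspeed=184.4 kt
Leg 2: heading=48.8°, groundspeed=183.9 kt
Leg 3: heading=356.4°, groundspeed=189.2 kt
Leg 4: heading=333.1°, groundspeed=194.0 kt

Leg 1: desired track 32.3°; wind correction +1.1° → command heading 33.4°, groundspeed 184.4 kt
Leg 2: desired track 48.8°; wind correction +0.0° → command heading 48.8°, groundspeed 183.9 kt
Leg 3: desired track 353.3°; wind correction +3.1° → command heading 356.4°, groundspeed 189.2 kt
Leg 4: desired track 329.4°; wind correction +3.7° → command heading 333.1°, groundspeed 194.0 kt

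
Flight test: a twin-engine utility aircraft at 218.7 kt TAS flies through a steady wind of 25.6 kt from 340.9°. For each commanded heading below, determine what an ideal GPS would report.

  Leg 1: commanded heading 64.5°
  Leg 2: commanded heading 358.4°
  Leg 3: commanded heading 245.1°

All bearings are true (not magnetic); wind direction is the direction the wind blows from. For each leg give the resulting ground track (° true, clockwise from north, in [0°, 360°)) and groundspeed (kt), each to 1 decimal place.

Leg 1: heading 64.5°; drift +6.7° → track 71.2°, groundspeed 217.3 kt
Leg 2: heading 358.4°; drift +2.3° → track 0.7°, groundspeed 194.4 kt
Leg 3: heading 245.1°; drift -6.6° → track 238.5°, groundspeed 222.7 kt

Leg 1: track=71.2°, groundspeed=217.3 kt
Leg 2: track=0.7°, groundspeed=194.4 kt
Leg 3: track=238.5°, groundspeed=222.7 kt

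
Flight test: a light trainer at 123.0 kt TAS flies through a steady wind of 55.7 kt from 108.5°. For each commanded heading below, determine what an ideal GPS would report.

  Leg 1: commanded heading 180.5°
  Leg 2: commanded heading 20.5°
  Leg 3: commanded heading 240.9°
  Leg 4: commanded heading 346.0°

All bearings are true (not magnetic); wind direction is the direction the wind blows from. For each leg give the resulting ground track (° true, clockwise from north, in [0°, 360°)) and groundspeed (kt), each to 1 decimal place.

Leg 1: heading 180.5°; drift +26.6° → track 207.1°, groundspeed 118.3 kt
Leg 2: heading 20.5°; drift -24.7° → track 355.8°, groundspeed 133.2 kt
Leg 3: heading 240.9°; drift +14.4° → track 255.3°, groundspeed 165.7 kt
Leg 4: heading 346.0°; drift -17.1° → track 328.9°, groundspeed 160.0 kt

Leg 1: track=207.1°, groundspeed=118.3 kt
Leg 2: track=355.8°, groundspeed=133.2 kt
Leg 3: track=255.3°, groundspeed=165.7 kt
Leg 4: track=328.9°, groundspeed=160.0 kt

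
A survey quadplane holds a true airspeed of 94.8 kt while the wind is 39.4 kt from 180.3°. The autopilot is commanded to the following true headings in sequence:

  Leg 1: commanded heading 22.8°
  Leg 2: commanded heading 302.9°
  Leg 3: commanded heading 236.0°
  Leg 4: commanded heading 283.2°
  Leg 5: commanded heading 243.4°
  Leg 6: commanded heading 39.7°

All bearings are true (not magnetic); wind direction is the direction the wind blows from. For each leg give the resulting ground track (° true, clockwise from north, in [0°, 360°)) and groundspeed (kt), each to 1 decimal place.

Leg 1: track=16.2°, groundspeed=132.1 kt
Leg 2: track=318.9°, groundspeed=120.7 kt
Leg 3: track=260.1°, groundspeed=79.6 kt
Leg 4: track=303.5°, groundspeed=110.5 kt
Leg 5: track=267.9°, groundspeed=84.6 kt
Leg 6: track=28.4°, groundspeed=127.7 kt

Leg 1: heading 22.8°; drift -6.6° → track 16.2°, groundspeed 132.1 kt
Leg 2: heading 302.9°; drift +16.0° → track 318.9°, groundspeed 120.7 kt
Leg 3: heading 236.0°; drift +24.1° → track 260.1°, groundspeed 79.6 kt
Leg 4: heading 283.2°; drift +20.3° → track 303.5°, groundspeed 110.5 kt
Leg 5: heading 243.4°; drift +24.5° → track 267.9°, groundspeed 84.6 kt
Leg 6: heading 39.7°; drift -11.3° → track 28.4°, groundspeed 127.7 kt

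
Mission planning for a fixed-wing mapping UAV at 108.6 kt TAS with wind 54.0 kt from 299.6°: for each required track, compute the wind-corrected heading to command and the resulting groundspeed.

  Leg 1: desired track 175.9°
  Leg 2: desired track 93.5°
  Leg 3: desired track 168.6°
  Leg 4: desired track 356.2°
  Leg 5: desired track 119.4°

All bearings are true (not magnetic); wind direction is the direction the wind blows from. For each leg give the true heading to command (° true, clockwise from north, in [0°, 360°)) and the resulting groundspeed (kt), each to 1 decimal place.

Leg 1: heading=200.3°, groundspeed=128.8 kt
Leg 2: heading=80.9°, groundspeed=154.5 kt
Leg 3: heading=190.6°, groundspeed=136.1 kt
Leg 4: heading=331.7°, groundspeed=69.1 kt
Leg 5: heading=119.3°, groundspeed=162.6 kt

Leg 1: desired track 175.9°; wind correction +24.4° → command heading 200.3°, groundspeed 128.8 kt
Leg 2: desired track 93.5°; wind correction -12.6° → command heading 80.9°, groundspeed 154.5 kt
Leg 3: desired track 168.6°; wind correction +22.0° → command heading 190.6°, groundspeed 136.1 kt
Leg 4: desired track 356.2°; wind correction -24.5° → command heading 331.7°, groundspeed 69.1 kt
Leg 5: desired track 119.4°; wind correction -0.1° → command heading 119.3°, groundspeed 162.6 kt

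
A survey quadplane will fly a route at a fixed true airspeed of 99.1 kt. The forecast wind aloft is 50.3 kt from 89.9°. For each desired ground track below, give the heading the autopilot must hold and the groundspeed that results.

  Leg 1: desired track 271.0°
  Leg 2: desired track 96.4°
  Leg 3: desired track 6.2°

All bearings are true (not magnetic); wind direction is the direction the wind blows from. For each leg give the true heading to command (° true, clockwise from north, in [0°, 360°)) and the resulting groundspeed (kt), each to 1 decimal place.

Leg 1: desired track 271.0°; wind correction +0.6° → command heading 271.6°, groundspeed 149.4 kt
Leg 2: desired track 96.4°; wind correction -3.3° → command heading 93.1°, groundspeed 49.0 kt
Leg 3: desired track 6.2°; wind correction +30.3° → command heading 36.5°, groundspeed 80.0 kt

Leg 1: heading=271.6°, groundspeed=149.4 kt
Leg 2: heading=93.1°, groundspeed=49.0 kt
Leg 3: heading=36.5°, groundspeed=80.0 kt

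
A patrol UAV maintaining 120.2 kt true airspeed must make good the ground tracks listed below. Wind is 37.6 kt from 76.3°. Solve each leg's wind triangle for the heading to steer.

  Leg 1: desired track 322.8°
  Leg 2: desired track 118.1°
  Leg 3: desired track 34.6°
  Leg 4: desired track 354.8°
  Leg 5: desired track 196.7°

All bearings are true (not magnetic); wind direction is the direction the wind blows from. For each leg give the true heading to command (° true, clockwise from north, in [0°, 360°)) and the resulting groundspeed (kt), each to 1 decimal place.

Leg 1: desired track 322.8°; wind correction +16.7° → command heading 339.5°, groundspeed 130.1 kt
Leg 2: desired track 118.1°; wind correction -12.0° → command heading 106.1°, groundspeed 89.5 kt
Leg 3: desired track 34.6°; wind correction +12.0° → command heading 46.6°, groundspeed 89.5 kt
Leg 4: desired track 354.8°; wind correction +18.0° → command heading 12.8°, groundspeed 108.7 kt
Leg 5: desired track 196.7°; wind correction -15.7° → command heading 181.0°, groundspeed 134.8 kt

Leg 1: heading=339.5°, groundspeed=130.1 kt
Leg 2: heading=106.1°, groundspeed=89.5 kt
Leg 3: heading=46.6°, groundspeed=89.5 kt
Leg 4: heading=12.8°, groundspeed=108.7 kt
Leg 5: heading=181.0°, groundspeed=134.8 kt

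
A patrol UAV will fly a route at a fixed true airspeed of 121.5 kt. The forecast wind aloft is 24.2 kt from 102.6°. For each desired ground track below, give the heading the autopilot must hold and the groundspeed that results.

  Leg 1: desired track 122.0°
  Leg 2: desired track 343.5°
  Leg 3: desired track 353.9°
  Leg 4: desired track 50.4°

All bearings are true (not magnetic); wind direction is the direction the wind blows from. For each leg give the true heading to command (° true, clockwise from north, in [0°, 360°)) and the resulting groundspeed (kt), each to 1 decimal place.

Leg 1: heading=118.2°, groundspeed=98.4 kt
Leg 2: heading=353.5°, groundspeed=131.4 kt
Leg 3: heading=4.8°, groundspeed=127.1 kt
Leg 4: heading=59.5°, groundspeed=105.2 kt

Leg 1: desired track 122.0°; wind correction -3.8° → command heading 118.2°, groundspeed 98.4 kt
Leg 2: desired track 343.5°; wind correction +10.0° → command heading 353.5°, groundspeed 131.4 kt
Leg 3: desired track 353.9°; wind correction +10.9° → command heading 4.8°, groundspeed 127.1 kt
Leg 4: desired track 50.4°; wind correction +9.1° → command heading 59.5°, groundspeed 105.2 kt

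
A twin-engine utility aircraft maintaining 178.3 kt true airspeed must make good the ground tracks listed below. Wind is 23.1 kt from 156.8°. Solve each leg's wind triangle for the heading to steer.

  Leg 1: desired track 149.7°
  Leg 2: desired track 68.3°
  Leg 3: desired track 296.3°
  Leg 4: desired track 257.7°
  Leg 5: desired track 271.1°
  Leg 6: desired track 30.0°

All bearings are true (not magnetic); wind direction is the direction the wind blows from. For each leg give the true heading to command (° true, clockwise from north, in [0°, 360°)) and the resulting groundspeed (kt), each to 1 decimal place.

Leg 1: desired track 149.7°; wind correction +0.9° → command heading 150.6°, groundspeed 155.4 kt
Leg 2: desired track 68.3°; wind correction +7.4° → command heading 75.7°, groundspeed 176.2 kt
Leg 3: desired track 296.3°; wind correction -4.8° → command heading 291.5°, groundspeed 195.2 kt
Leg 4: desired track 257.7°; wind correction -7.3° → command heading 250.4°, groundspeed 181.2 kt
Leg 5: desired track 271.1°; wind correction -6.8° → command heading 264.3°, groundspeed 186.6 kt
Leg 6: desired track 30.0°; wind correction +6.0° → command heading 36.0°, groundspeed 191.2 kt

Leg 1: heading=150.6°, groundspeed=155.4 kt
Leg 2: heading=75.7°, groundspeed=176.2 kt
Leg 3: heading=291.5°, groundspeed=195.2 kt
Leg 4: heading=250.4°, groundspeed=181.2 kt
Leg 5: heading=264.3°, groundspeed=186.6 kt
Leg 6: heading=36.0°, groundspeed=191.2 kt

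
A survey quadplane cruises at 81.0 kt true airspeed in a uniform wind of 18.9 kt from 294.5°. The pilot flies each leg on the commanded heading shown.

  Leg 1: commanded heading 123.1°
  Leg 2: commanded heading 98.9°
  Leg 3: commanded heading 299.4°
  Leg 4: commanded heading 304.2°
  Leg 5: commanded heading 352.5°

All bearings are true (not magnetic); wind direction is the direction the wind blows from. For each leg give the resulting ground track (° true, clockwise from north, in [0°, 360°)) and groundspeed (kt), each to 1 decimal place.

Leg 1: heading 123.1°; drift -1.6° → track 121.5°, groundspeed 99.7 kt
Leg 2: heading 98.9°; drift +2.9° → track 101.8°, groundspeed 99.3 kt
Leg 3: heading 299.4°; drift +1.5° → track 300.9°, groundspeed 62.2 kt
Leg 4: heading 304.2°; drift +2.9° → track 307.1°, groundspeed 62.5 kt
Leg 5: heading 352.5°; drift +12.7° → track 5.2°, groundspeed 72.8 kt

Leg 1: track=121.5°, groundspeed=99.7 kt
Leg 2: track=101.8°, groundspeed=99.3 kt
Leg 3: track=300.9°, groundspeed=62.2 kt
Leg 4: track=307.1°, groundspeed=62.5 kt
Leg 5: track=5.2°, groundspeed=72.8 kt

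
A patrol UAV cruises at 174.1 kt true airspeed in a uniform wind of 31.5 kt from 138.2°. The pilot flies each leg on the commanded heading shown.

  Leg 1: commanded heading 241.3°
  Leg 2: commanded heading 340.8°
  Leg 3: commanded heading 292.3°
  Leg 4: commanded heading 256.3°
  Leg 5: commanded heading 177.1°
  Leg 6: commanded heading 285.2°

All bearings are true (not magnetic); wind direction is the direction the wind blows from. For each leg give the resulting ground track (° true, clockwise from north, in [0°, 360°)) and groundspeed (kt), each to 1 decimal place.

Leg 1: track=250.9°, groundspeed=183.8 kt
Leg 2: track=337.4°, groundspeed=203.5 kt
Leg 3: track=296.2°, groundspeed=202.9 kt
Leg 4: track=264.7°, groundspeed=191.0 kt
Leg 5: track=184.6°, groundspeed=150.9 kt
Leg 6: track=290.1°, groundspeed=201.3 kt

Leg 1: heading 241.3°; drift +9.6° → track 250.9°, groundspeed 183.8 kt
Leg 2: heading 340.8°; drift -3.4° → track 337.4°, groundspeed 203.5 kt
Leg 3: heading 292.3°; drift +3.9° → track 296.2°, groundspeed 202.9 kt
Leg 4: heading 256.3°; drift +8.4° → track 264.7°, groundspeed 191.0 kt
Leg 5: heading 177.1°; drift +7.5° → track 184.6°, groundspeed 150.9 kt
Leg 6: heading 285.2°; drift +4.9° → track 290.1°, groundspeed 201.3 kt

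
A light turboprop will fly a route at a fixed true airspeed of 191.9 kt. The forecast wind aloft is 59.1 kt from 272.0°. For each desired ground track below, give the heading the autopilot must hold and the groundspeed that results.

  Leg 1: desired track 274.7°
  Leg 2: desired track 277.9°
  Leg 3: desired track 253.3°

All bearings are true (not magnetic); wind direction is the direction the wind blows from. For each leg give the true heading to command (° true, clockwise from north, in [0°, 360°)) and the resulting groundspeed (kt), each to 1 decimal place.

Leg 1: heading=273.9°, groundspeed=132.8 kt
Leg 2: heading=276.1°, groundspeed=133.0 kt
Leg 3: heading=259.0°, groundspeed=135.0 kt

Leg 1: desired track 274.7°; wind correction -0.8° → command heading 273.9°, groundspeed 132.8 kt
Leg 2: desired track 277.9°; wind correction -1.8° → command heading 276.1°, groundspeed 133.0 kt
Leg 3: desired track 253.3°; wind correction +5.7° → command heading 259.0°, groundspeed 135.0 kt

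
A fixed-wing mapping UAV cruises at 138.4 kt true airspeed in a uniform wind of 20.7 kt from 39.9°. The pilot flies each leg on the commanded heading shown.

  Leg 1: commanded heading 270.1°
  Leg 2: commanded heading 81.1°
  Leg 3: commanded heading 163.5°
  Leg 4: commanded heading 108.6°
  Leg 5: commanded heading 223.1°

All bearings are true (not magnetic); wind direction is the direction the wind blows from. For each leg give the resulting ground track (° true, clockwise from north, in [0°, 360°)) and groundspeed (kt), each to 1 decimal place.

Leg 1: heading 270.1°; drift -6.0° → track 264.1°, groundspeed 152.5 kt
Leg 2: heading 81.1°; drift +6.3° → track 87.4°, groundspeed 123.6 kt
Leg 3: heading 163.5°; drift +6.6° → track 170.1°, groundspeed 150.8 kt
Leg 4: heading 108.6°; drift +8.4° → track 117.0°, groundspeed 132.3 kt
Leg 5: heading 223.1°; drift -0.4° → track 222.7°, groundspeed 159.1 kt

Leg 1: track=264.1°, groundspeed=152.5 kt
Leg 2: track=87.4°, groundspeed=123.6 kt
Leg 3: track=170.1°, groundspeed=150.8 kt
Leg 4: track=117.0°, groundspeed=132.3 kt
Leg 5: track=222.7°, groundspeed=159.1 kt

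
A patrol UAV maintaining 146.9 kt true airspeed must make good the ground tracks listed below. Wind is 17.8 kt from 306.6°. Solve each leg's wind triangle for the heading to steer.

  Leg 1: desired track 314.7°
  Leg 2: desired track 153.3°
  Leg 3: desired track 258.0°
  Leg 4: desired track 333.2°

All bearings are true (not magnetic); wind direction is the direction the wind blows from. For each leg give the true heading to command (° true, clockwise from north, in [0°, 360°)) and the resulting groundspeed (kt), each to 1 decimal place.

Leg 1: heading=313.7°, groundspeed=129.3 kt
Leg 2: heading=156.4°, groundspeed=162.6 kt
Leg 3: heading=263.2°, groundspeed=134.5 kt
Leg 4: heading=330.1°, groundspeed=130.8 kt

Leg 1: desired track 314.7°; wind correction -1.0° → command heading 313.7°, groundspeed 129.3 kt
Leg 2: desired track 153.3°; wind correction +3.1° → command heading 156.4°, groundspeed 162.6 kt
Leg 3: desired track 258.0°; wind correction +5.2° → command heading 263.2°, groundspeed 134.5 kt
Leg 4: desired track 333.2°; wind correction -3.1° → command heading 330.1°, groundspeed 130.8 kt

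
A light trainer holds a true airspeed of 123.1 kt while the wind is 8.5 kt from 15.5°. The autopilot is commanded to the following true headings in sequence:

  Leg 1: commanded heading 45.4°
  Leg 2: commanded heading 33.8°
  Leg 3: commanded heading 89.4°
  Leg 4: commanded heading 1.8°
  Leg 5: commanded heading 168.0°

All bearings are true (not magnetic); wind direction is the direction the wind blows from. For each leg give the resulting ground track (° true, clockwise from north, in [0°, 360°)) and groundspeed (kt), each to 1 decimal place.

Leg 1: track=47.5°, groundspeed=115.8 kt
Leg 2: track=35.1°, groundspeed=115.1 kt
Leg 3: track=93.3°, groundspeed=121.0 kt
Leg 4: track=0.8°, groundspeed=114.9 kt
Leg 5: track=169.7°, groundspeed=130.7 kt

Leg 1: heading 45.4°; drift +2.1° → track 47.5°, groundspeed 115.8 kt
Leg 2: heading 33.8°; drift +1.3° → track 35.1°, groundspeed 115.1 kt
Leg 3: heading 89.4°; drift +3.9° → track 93.3°, groundspeed 121.0 kt
Leg 4: heading 1.8°; drift -1.0° → track 0.8°, groundspeed 114.9 kt
Leg 5: heading 168.0°; drift +1.7° → track 169.7°, groundspeed 130.7 kt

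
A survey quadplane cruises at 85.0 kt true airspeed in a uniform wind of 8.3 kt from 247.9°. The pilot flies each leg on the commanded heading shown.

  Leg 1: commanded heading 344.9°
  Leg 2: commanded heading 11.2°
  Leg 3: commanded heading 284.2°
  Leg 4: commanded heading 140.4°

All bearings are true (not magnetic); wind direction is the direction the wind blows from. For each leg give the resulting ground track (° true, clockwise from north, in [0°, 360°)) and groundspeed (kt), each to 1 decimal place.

Leg 1: track=350.4°, groundspeed=86.4 kt
Leg 2: track=15.6°, groundspeed=89.8 kt
Leg 3: track=287.8°, groundspeed=78.5 kt
Leg 4: track=135.2°, groundspeed=87.9 kt

Leg 1: heading 344.9°; drift +5.5° → track 350.4°, groundspeed 86.4 kt
Leg 2: heading 11.2°; drift +4.4° → track 15.6°, groundspeed 89.8 kt
Leg 3: heading 284.2°; drift +3.6° → track 287.8°, groundspeed 78.5 kt
Leg 4: heading 140.4°; drift -5.2° → track 135.2°, groundspeed 87.9 kt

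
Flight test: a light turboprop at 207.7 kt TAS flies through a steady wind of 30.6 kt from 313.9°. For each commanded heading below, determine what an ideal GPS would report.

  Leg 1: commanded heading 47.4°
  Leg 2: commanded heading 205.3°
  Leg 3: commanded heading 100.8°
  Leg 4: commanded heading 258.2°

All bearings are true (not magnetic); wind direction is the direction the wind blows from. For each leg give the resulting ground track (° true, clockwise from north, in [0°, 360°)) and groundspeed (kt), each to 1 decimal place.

Leg 1: heading 47.4°; drift +8.3° → track 55.7°, groundspeed 211.8 kt
Leg 2: heading 205.3°; drift -7.6° → track 197.7°, groundspeed 219.4 kt
Leg 3: heading 100.8°; drift +4.1° → track 104.9°, groundspeed 233.9 kt
Leg 4: heading 258.2°; drift -7.6° → track 250.6°, groundspeed 192.1 kt

Leg 1: track=55.7°, groundspeed=211.8 kt
Leg 2: track=197.7°, groundspeed=219.4 kt
Leg 3: track=104.9°, groundspeed=233.9 kt
Leg 4: track=250.6°, groundspeed=192.1 kt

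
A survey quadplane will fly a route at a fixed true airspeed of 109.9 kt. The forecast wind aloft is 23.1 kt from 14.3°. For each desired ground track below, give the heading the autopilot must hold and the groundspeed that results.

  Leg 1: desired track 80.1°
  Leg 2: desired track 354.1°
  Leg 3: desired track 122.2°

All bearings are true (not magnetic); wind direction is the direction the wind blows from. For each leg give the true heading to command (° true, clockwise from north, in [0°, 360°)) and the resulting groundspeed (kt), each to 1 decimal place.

Leg 1: desired track 80.1°; wind correction -11.1° → command heading 69.0°, groundspeed 98.4 kt
Leg 2: desired track 354.1°; wind correction +4.2° → command heading 358.3°, groundspeed 87.9 kt
Leg 3: desired track 122.2°; wind correction -11.5° → command heading 110.7°, groundspeed 114.8 kt

Leg 1: heading=69.0°, groundspeed=98.4 kt
Leg 2: heading=358.3°, groundspeed=87.9 kt
Leg 3: heading=110.7°, groundspeed=114.8 kt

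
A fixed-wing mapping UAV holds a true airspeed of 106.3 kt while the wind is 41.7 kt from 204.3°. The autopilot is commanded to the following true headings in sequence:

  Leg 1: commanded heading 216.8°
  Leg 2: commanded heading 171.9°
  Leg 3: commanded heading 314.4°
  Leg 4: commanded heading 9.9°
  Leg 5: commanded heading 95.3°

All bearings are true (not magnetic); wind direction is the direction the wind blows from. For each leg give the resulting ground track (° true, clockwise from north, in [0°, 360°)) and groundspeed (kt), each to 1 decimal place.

Leg 1: heading 216.8°; drift +7.8° → track 224.6°, groundspeed 66.2 kt
Leg 2: heading 171.9°; drift -17.4° → track 154.5°, groundspeed 74.5 kt
Leg 3: heading 314.4°; drift +18.0° → track 332.4°, groundspeed 126.8 kt
Leg 4: heading 9.9°; drift +4.0° → track 13.9°, groundspeed 147.1 kt
Leg 5: heading 95.3°; drift -18.2° → track 77.1°, groundspeed 126.2 kt

Leg 1: track=224.6°, groundspeed=66.2 kt
Leg 2: track=154.5°, groundspeed=74.5 kt
Leg 3: track=332.4°, groundspeed=126.8 kt
Leg 4: track=13.9°, groundspeed=147.1 kt
Leg 5: track=77.1°, groundspeed=126.2 kt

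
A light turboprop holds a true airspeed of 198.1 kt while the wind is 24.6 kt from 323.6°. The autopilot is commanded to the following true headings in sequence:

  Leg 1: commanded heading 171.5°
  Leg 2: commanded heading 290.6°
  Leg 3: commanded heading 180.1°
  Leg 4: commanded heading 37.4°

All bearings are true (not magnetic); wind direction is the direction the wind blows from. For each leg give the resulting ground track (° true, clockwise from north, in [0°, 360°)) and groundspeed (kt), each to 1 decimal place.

Leg 1: heading 171.5°; drift -3.0° → track 168.5°, groundspeed 220.1 kt
Leg 2: heading 290.6°; drift -4.3° → track 286.3°, groundspeed 178.0 kt
Leg 3: heading 180.1°; drift -3.8° → track 176.3°, groundspeed 218.4 kt
Leg 4: heading 37.4°; drift +7.0° → track 44.4°, groundspeed 192.7 kt

Leg 1: track=168.5°, groundspeed=220.1 kt
Leg 2: track=286.3°, groundspeed=178.0 kt
Leg 3: track=176.3°, groundspeed=218.4 kt
Leg 4: track=44.4°, groundspeed=192.7 kt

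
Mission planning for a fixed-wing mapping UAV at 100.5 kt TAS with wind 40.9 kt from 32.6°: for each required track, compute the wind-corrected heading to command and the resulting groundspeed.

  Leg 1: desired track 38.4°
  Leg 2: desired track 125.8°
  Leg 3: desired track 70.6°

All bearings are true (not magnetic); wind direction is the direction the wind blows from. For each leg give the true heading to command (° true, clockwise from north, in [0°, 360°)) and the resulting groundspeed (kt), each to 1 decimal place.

Leg 1: desired track 38.4°; wind correction -2.4° → command heading 36.0°, groundspeed 59.7 kt
Leg 2: desired track 125.8°; wind correction -24.0° → command heading 101.8°, groundspeed 94.1 kt
Leg 3: desired track 70.6°; wind correction -14.5° → command heading 56.1°, groundspeed 65.1 kt

Leg 1: heading=36.0°, groundspeed=59.7 kt
Leg 2: heading=101.8°, groundspeed=94.1 kt
Leg 3: heading=56.1°, groundspeed=65.1 kt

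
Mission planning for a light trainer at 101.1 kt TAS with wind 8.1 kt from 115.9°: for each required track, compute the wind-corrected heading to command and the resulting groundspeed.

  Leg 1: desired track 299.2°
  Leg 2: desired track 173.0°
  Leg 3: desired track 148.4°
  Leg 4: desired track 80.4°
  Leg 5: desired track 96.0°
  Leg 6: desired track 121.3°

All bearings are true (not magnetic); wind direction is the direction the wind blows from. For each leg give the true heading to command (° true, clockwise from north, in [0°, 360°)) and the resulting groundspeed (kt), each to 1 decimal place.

Leg 1: heading=299.5°, groundspeed=109.2 kt
Leg 2: heading=169.1°, groundspeed=96.5 kt
Leg 3: heading=145.9°, groundspeed=94.2 kt
Leg 4: heading=83.1°, groundspeed=94.4 kt
Leg 5: heading=97.6°, groundspeed=93.4 kt
Leg 6: heading=120.9°, groundspeed=93.0 kt

Leg 1: desired track 299.2°; wind correction +0.3° → command heading 299.5°, groundspeed 109.2 kt
Leg 2: desired track 173.0°; wind correction -3.9° → command heading 169.1°, groundspeed 96.5 kt
Leg 3: desired track 148.4°; wind correction -2.5° → command heading 145.9°, groundspeed 94.2 kt
Leg 4: desired track 80.4°; wind correction +2.7° → command heading 83.1°, groundspeed 94.4 kt
Leg 5: desired track 96.0°; wind correction +1.6° → command heading 97.6°, groundspeed 93.4 kt
Leg 6: desired track 121.3°; wind correction -0.4° → command heading 120.9°, groundspeed 93.0 kt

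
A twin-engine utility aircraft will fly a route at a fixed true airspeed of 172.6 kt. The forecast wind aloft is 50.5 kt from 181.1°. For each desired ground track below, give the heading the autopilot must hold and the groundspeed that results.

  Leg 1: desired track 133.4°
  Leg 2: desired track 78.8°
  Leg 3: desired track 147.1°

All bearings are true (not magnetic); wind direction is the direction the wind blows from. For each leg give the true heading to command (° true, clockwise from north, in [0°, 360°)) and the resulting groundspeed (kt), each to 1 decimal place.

Leg 1: heading=145.9°, groundspeed=134.5 kt
Leg 2: heading=95.4°, groundspeed=176.2 kt
Leg 3: heading=156.5°, groundspeed=128.4 kt

Leg 1: desired track 133.4°; wind correction +12.5° → command heading 145.9°, groundspeed 134.5 kt
Leg 2: desired track 78.8°; wind correction +16.6° → command heading 95.4°, groundspeed 176.2 kt
Leg 3: desired track 147.1°; wind correction +9.4° → command heading 156.5°, groundspeed 128.4 kt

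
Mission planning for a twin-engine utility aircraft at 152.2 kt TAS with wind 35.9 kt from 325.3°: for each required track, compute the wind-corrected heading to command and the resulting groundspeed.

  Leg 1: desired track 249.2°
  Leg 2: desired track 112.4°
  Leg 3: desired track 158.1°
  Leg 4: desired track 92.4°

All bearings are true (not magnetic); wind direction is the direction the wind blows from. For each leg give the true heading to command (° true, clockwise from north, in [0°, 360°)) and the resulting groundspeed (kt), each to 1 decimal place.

Leg 1: desired track 249.2°; wind correction +13.2° → command heading 262.4°, groundspeed 139.5 kt
Leg 2: desired track 112.4°; wind correction -7.4° → command heading 105.0°, groundspeed 181.1 kt
Leg 3: desired track 158.1°; wind correction +3.0° → command heading 161.1°, groundspeed 187.0 kt
Leg 4: desired track 92.4°; wind correction -10.8° → command heading 81.6°, groundspeed 171.1 kt

Leg 1: heading=262.4°, groundspeed=139.5 kt
Leg 2: heading=105.0°, groundspeed=181.1 kt
Leg 3: heading=161.1°, groundspeed=187.0 kt
Leg 4: heading=81.6°, groundspeed=171.1 kt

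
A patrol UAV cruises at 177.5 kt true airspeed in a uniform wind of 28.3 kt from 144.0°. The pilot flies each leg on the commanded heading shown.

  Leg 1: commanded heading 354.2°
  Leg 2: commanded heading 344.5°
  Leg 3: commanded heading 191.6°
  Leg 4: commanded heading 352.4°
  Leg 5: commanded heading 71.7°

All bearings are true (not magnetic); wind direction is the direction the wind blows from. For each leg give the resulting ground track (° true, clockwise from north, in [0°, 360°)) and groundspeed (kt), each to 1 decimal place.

Leg 1: track=350.2°, groundspeed=202.5 kt
Leg 2: track=341.7°, groundspeed=204.2 kt
Leg 3: track=199.1°, groundspeed=159.8 kt
Leg 4: track=348.6°, groundspeed=202.8 kt
Leg 5: track=62.6°, groundspeed=171.0 kt

Leg 1: heading 354.2°; drift -4.0° → track 350.2°, groundspeed 202.5 kt
Leg 2: heading 344.5°; drift -2.8° → track 341.7°, groundspeed 204.2 kt
Leg 3: heading 191.6°; drift +7.5° → track 199.1°, groundspeed 159.8 kt
Leg 4: heading 352.4°; drift -3.8° → track 348.6°, groundspeed 202.8 kt
Leg 5: heading 71.7°; drift -9.1° → track 62.6°, groundspeed 171.0 kt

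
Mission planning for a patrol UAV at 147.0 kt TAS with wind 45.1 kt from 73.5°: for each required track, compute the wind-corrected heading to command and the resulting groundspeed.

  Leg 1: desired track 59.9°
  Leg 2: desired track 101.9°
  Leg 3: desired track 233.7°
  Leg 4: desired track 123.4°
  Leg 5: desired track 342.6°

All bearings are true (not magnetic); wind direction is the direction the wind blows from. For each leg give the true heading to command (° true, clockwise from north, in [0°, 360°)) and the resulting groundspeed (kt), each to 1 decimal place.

Leg 1: heading=64.0°, groundspeed=102.8 kt
Leg 2: heading=93.5°, groundspeed=105.8 kt
Leg 3: heading=227.7°, groundspeed=188.6 kt
Leg 4: heading=109.8°, groundspeed=113.8 kt
Leg 5: heading=0.5°, groundspeed=140.6 kt

Leg 1: desired track 59.9°; wind correction +4.1° → command heading 64.0°, groundspeed 102.8 kt
Leg 2: desired track 101.9°; wind correction -8.4° → command heading 93.5°, groundspeed 105.8 kt
Leg 3: desired track 233.7°; wind correction -6.0° → command heading 227.7°, groundspeed 188.6 kt
Leg 4: desired track 123.4°; wind correction -13.6° → command heading 109.8°, groundspeed 113.8 kt
Leg 5: desired track 342.6°; wind correction +17.9° → command heading 0.5°, groundspeed 140.6 kt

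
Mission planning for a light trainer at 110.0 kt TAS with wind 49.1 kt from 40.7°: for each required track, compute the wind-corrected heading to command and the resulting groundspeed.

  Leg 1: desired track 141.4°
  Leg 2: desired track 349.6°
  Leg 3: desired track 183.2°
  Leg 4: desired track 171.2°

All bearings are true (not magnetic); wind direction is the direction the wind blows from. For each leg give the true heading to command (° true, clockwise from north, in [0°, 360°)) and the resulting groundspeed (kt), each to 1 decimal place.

Leg 1: desired track 141.4°; wind correction -26.0° → command heading 115.4°, groundspeed 108.0 kt
Leg 2: desired track 349.6°; wind correction +20.3° → command heading 9.9°, groundspeed 72.3 kt
Leg 3: desired track 183.2°; wind correction -15.8° → command heading 167.4°, groundspeed 144.8 kt
Leg 4: desired track 171.2°; wind correction -19.8° → command heading 151.4°, groundspeed 135.4 kt

Leg 1: heading=115.4°, groundspeed=108.0 kt
Leg 2: heading=9.9°, groundspeed=72.3 kt
Leg 3: heading=167.4°, groundspeed=144.8 kt
Leg 4: heading=151.4°, groundspeed=135.4 kt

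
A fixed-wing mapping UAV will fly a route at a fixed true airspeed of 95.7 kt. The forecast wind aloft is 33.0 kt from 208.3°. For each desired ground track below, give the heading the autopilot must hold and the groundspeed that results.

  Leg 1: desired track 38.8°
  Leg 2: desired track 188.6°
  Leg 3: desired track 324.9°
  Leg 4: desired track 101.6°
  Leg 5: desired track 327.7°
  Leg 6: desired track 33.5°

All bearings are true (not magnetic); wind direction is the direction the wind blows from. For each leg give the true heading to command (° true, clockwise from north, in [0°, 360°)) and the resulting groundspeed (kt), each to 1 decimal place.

Leg 1: heading=42.4°, groundspeed=128.0 kt
Leg 2: heading=195.3°, groundspeed=64.0 kt
Leg 3: heading=306.9°, groundspeed=105.8 kt
Leg 4: heading=120.9°, groundspeed=99.8 kt
Leg 5: heading=310.2°, groundspeed=107.5 kt
Leg 6: heading=35.3°, groundspeed=128.5 kt

Leg 1: desired track 38.8°; wind correction +3.6° → command heading 42.4°, groundspeed 128.0 kt
Leg 2: desired track 188.6°; wind correction +6.7° → command heading 195.3°, groundspeed 64.0 kt
Leg 3: desired track 324.9°; wind correction -18.0° → command heading 306.9°, groundspeed 105.8 kt
Leg 4: desired track 101.6°; wind correction +19.3° → command heading 120.9°, groundspeed 99.8 kt
Leg 5: desired track 327.7°; wind correction -17.5° → command heading 310.2°, groundspeed 107.5 kt
Leg 6: desired track 33.5°; wind correction +1.8° → command heading 35.3°, groundspeed 128.5 kt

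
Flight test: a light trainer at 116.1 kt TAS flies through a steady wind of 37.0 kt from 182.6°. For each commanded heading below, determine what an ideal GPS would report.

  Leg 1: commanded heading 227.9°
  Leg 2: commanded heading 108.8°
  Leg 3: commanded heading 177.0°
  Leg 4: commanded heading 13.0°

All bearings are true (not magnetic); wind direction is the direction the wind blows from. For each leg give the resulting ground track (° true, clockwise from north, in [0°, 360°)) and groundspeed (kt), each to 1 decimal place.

Leg 1: heading 227.9°; drift +16.3° → track 244.2°, groundspeed 93.8 kt
Leg 2: heading 108.8°; drift -18.6° → track 90.2°, groundspeed 111.6 kt
Leg 3: heading 177.0°; drift -2.6° → track 174.4°, groundspeed 79.4 kt
Leg 4: heading 13.0°; drift -2.5° → track 10.5°, groundspeed 152.6 kt

Leg 1: track=244.2°, groundspeed=93.8 kt
Leg 2: track=90.2°, groundspeed=111.6 kt
Leg 3: track=174.4°, groundspeed=79.4 kt
Leg 4: track=10.5°, groundspeed=152.6 kt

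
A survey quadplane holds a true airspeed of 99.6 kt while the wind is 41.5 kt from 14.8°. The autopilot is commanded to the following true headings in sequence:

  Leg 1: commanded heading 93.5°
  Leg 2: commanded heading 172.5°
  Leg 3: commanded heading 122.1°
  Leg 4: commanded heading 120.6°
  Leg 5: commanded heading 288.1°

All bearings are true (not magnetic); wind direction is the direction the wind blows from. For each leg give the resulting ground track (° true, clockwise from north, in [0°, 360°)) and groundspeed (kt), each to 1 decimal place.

Leg 1: track=117.5°, groundspeed=100.1 kt
Leg 2: track=179.0°, groundspeed=138.9 kt
Leg 3: track=141.6°, groundspeed=118.7 kt
Leg 4: track=140.4°, groundspeed=117.9 kt
Leg 5: track=265.0°, groundspeed=105.7 kt

Leg 1: heading 93.5°; drift +24.0° → track 117.5°, groundspeed 100.1 kt
Leg 2: heading 172.5°; drift +6.5° → track 179.0°, groundspeed 138.9 kt
Leg 3: heading 122.1°; drift +19.5° → track 141.6°, groundspeed 118.7 kt
Leg 4: heading 120.6°; drift +19.8° → track 140.4°, groundspeed 117.9 kt
Leg 5: heading 288.1°; drift -23.1° → track 265.0°, groundspeed 105.7 kt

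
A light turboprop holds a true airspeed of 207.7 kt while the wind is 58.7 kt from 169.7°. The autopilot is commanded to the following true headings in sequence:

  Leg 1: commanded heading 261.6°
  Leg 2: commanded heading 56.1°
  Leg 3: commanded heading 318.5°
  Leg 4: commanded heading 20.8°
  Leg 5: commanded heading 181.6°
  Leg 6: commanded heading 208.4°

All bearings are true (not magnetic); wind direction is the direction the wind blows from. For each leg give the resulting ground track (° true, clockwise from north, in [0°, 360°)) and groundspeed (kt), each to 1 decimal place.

Leg 1: track=277.2°, groundspeed=217.7 kt
Leg 2: track=43.0°, groundspeed=237.4 kt
Leg 3: track=325.2°, groundspeed=259.7 kt
Leg 4: track=14.1°, groundspeed=259.7 kt
Leg 5: track=186.2°, groundspeed=150.7 kt
Leg 6: track=221.2°, groundspeed=166.0 kt

Leg 1: heading 261.6°; drift +15.6° → track 277.2°, groundspeed 217.7 kt
Leg 2: heading 56.1°; drift -13.1° → track 43.0°, groundspeed 237.4 kt
Leg 3: heading 318.5°; drift +6.7° → track 325.2°, groundspeed 259.7 kt
Leg 4: heading 20.8°; drift -6.7° → track 14.1°, groundspeed 259.7 kt
Leg 5: heading 181.6°; drift +4.6° → track 186.2°, groundspeed 150.7 kt
Leg 6: heading 208.4°; drift +12.8° → track 221.2°, groundspeed 166.0 kt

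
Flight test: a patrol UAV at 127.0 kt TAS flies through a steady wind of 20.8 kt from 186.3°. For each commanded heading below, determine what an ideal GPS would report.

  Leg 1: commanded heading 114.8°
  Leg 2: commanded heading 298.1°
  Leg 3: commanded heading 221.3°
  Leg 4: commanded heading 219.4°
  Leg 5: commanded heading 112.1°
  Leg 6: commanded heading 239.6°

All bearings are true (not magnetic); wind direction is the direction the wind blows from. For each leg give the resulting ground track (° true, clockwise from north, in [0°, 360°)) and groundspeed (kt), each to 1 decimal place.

Leg 1: heading 114.8°; drift -9.3° → track 105.5°, groundspeed 122.0 kt
Leg 2: heading 298.1°; drift +8.2° → track 306.3°, groundspeed 136.1 kt
Leg 3: heading 221.3°; drift +6.2° → track 227.5°, groundspeed 110.6 kt
Leg 4: heading 219.4°; drift +5.9° → track 225.3°, groundspeed 110.2 kt
Leg 5: heading 112.1°; drift -9.4° → track 102.7°, groundspeed 123.0 kt
Leg 6: heading 239.6°; drift +8.3° → track 247.9°, groundspeed 115.8 kt

Leg 1: track=105.5°, groundspeed=122.0 kt
Leg 2: track=306.3°, groundspeed=136.1 kt
Leg 3: track=227.5°, groundspeed=110.6 kt
Leg 4: track=225.3°, groundspeed=110.2 kt
Leg 5: track=102.7°, groundspeed=123.0 kt
Leg 6: track=247.9°, groundspeed=115.8 kt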